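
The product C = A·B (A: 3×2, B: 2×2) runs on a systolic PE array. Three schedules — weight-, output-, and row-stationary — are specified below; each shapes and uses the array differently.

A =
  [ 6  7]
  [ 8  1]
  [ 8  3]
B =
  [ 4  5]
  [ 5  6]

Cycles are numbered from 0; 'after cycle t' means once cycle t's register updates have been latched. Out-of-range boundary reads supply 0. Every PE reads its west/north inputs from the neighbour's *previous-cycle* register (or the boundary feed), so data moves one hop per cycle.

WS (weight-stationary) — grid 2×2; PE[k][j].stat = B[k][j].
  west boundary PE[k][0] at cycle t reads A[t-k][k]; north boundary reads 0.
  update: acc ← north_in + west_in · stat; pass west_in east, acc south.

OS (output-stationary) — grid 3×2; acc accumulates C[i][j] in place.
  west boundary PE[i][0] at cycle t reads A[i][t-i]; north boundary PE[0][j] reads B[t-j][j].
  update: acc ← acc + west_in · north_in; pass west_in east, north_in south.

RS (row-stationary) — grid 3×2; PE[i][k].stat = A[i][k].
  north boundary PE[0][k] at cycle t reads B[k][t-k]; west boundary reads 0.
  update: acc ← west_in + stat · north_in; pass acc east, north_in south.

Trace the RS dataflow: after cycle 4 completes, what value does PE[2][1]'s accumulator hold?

PE[2][1].acc = 58

Tracing RS — 3×2 array, target PE[2][1]:
  [0] (1,1) acc=0 (h:0 v:0)
  [0] (2,0) acc=0 (h:0 v:0)
  [0] (2,1) acc=0 (h:0 v:0)
  [1] (1,1) acc=0 (h:0 v:0)
  [1] (2,0) acc=0 (h:0 v:0)
  [1] (2,1) acc=0 (h:0 v:0)
  [2] (1,1) acc=37 (h:37 v:5)
  [2] (2,0) acc=32 (h:32 v:4)
  [2] (2,1) acc=0 (h:0 v:0)
  [3] (1,1) acc=46 (h:46 v:6)
  [3] (2,0) acc=40 (h:40 v:5)
  [3] (2,1) acc=47 (h:47 v:5)
  [4] (1,1) acc=0 (h:0 v:0)
  [4] (2,0) acc=0 (h:0 v:0)
  [4] (2,1) acc=58 (h:58 v:6)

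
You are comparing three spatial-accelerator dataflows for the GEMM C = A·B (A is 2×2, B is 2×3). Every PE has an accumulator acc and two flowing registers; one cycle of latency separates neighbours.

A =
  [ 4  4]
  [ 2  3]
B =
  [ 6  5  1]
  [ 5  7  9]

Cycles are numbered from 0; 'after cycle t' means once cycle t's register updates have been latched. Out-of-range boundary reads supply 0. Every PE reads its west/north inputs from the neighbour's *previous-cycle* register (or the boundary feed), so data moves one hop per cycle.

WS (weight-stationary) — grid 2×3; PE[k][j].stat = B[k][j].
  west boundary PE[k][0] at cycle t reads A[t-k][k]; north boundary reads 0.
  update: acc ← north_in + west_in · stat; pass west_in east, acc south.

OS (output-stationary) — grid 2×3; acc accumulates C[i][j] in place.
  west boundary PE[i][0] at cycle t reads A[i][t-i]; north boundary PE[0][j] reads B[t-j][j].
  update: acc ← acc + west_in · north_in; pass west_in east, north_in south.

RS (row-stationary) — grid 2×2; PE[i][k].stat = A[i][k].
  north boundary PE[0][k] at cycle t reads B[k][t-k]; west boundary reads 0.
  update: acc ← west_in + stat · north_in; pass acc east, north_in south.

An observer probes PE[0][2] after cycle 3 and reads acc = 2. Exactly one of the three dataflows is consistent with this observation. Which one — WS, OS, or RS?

dataflow = WS

WS [2×3] PE[0][2] across cycles:
  after 0 — PE[0][2] acc=0, pass-E 0, pass-S 0
  after 1 — PE[0][2] acc=0, pass-E 0, pass-S 0
  after 2 — PE[0][2] acc=4, pass-E 4, pass-S 4
  after 3 — PE[0][2] acc=2, pass-E 2, pass-S 2
OS [2×3] PE[0][2] across cycles:
  after 0 — PE[0][2] acc=0, pass-E 0, pass-S 0
  after 1 — PE[0][2] acc=0, pass-E 0, pass-S 0
  after 2 — PE[0][2] acc=4, pass-E 4, pass-S 1
  after 3 — PE[0][2] acc=40, pass-E 4, pass-S 9
— RS: 2×2 array has no PE[0][2].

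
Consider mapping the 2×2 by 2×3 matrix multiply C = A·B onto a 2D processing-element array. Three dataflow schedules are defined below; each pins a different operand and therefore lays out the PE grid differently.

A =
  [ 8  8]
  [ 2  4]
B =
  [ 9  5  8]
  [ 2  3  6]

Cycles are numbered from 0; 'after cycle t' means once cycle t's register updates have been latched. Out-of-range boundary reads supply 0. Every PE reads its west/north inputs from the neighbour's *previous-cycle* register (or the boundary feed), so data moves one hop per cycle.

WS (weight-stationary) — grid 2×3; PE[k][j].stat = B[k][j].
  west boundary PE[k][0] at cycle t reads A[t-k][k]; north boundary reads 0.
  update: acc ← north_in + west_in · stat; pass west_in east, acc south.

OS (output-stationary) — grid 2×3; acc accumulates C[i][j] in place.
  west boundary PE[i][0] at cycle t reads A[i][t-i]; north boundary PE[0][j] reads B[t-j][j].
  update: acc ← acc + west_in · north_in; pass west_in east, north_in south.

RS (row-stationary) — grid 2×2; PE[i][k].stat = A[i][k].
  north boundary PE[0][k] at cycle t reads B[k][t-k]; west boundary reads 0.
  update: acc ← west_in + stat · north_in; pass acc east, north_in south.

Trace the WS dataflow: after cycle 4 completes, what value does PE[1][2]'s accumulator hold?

WS 2×3: PE[1][2] cycle-by-cycle (with neighbour feeds):
  c0 r0c2: 0 / 0 / 0
  c0 r1c1: 0 / 0 / 0
  c0 r1c2: 0 / 0 / 0
  c1 r0c2: 0 / 0 / 0
  c1 r1c1: 0 / 0 / 0
  c1 r1c2: 0 / 0 / 0
  c2 r0c2: 64 / 8 / 64
  c2 r1c1: 64 / 8 / 64
  c2 r1c2: 0 / 0 / 0
  c3 r0c2: 16 / 2 / 16
  c3 r1c1: 22 / 4 / 22
  c3 r1c2: 112 / 8 / 112
  c4 r0c2: 0 / 0 / 0
  c4 r1c1: 0 / 0 / 0
  c4 r1c2: 40 / 4 / 40

PE[1][2].acc = 40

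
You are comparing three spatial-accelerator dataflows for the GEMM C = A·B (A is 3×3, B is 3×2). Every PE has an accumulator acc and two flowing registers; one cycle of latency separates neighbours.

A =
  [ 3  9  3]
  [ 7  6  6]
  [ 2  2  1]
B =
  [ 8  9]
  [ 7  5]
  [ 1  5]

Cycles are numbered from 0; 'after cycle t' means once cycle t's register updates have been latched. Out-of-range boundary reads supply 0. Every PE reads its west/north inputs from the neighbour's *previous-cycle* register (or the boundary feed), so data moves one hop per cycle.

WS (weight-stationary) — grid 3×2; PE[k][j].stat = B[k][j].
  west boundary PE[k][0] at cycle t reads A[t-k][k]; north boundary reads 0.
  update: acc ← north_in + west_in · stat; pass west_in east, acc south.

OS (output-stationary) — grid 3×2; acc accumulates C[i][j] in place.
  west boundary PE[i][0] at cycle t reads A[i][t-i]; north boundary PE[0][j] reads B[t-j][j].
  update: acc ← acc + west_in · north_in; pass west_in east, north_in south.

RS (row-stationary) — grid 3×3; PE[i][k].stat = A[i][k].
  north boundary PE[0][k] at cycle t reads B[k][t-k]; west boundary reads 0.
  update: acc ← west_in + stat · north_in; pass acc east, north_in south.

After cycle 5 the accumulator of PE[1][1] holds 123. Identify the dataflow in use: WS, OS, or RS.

dataflow = OS

— WS: 3×2; PE[1][1] trace:
  step 0 · PE1,1: acc=0; fwd→0 fwd↓0
  step 1 · PE1,1: acc=0; fwd→0 fwd↓0
  step 2 · PE1,1: acc=72; fwd→9 fwd↓72
  step 3 · PE1,1: acc=93; fwd→6 fwd↓93
  step 4 · PE1,1: acc=28; fwd→2 fwd↓28
  step 5 · PE1,1: acc=0; fwd→0 fwd↓0
— OS: 3×2; PE[1][1] trace:
  step 0 · PE1,1: acc=0; fwd→0 fwd↓0
  step 1 · PE1,1: acc=0; fwd→0 fwd↓0
  step 2 · PE1,1: acc=63; fwd→7 fwd↓9
  step 3 · PE1,1: acc=93; fwd→6 fwd↓5
  step 4 · PE1,1: acc=123; fwd→6 fwd↓5
  step 5 · PE1,1: acc=123; fwd→0 fwd↓0
— RS: 3×3; PE[1][1] trace:
  step 0 · PE1,1: acc=0; fwd→0 fwd↓0
  step 1 · PE1,1: acc=0; fwd→0 fwd↓0
  step 2 · PE1,1: acc=98; fwd→98 fwd↓7
  step 3 · PE1,1: acc=93; fwd→93 fwd↓5
  step 4 · PE1,1: acc=0; fwd→0 fwd↓0
  step 5 · PE1,1: acc=0; fwd→0 fwd↓0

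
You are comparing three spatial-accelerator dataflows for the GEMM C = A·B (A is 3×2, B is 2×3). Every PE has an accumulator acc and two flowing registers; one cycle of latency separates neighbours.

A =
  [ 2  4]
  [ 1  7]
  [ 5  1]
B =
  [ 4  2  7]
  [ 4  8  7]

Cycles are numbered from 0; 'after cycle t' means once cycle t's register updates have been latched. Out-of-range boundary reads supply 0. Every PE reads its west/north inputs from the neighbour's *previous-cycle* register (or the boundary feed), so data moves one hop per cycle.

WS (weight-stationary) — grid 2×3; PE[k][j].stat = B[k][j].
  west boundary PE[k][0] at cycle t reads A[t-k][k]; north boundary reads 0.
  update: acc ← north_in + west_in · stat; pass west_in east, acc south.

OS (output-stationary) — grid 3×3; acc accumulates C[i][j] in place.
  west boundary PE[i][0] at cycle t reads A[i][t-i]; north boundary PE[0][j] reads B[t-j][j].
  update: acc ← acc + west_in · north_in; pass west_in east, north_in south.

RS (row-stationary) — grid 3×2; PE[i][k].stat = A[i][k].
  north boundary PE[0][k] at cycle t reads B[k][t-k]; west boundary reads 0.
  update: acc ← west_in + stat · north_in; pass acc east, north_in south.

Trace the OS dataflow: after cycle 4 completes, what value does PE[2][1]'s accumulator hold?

PE[2][1].acc = 18

OS on a 3×3 grid — tracing PE[2][1] and its feeders:
  c0 r1c1: 0 / 0 / 0
  c0 r2c0: 0 / 0 / 0
  c0 r2c1: 0 / 0 / 0
  c1 r1c1: 0 / 0 / 0
  c1 r2c0: 0 / 0 / 0
  c1 r2c1: 0 / 0 / 0
  c2 r1c1: 2 / 1 / 2
  c2 r2c0: 20 / 5 / 4
  c2 r2c1: 0 / 0 / 0
  c3 r1c1: 58 / 7 / 8
  c3 r2c0: 24 / 1 / 4
  c3 r2c1: 10 / 5 / 2
  c4 r1c1: 58 / 0 / 0
  c4 r2c0: 24 / 0 / 0
  c4 r2c1: 18 / 1 / 8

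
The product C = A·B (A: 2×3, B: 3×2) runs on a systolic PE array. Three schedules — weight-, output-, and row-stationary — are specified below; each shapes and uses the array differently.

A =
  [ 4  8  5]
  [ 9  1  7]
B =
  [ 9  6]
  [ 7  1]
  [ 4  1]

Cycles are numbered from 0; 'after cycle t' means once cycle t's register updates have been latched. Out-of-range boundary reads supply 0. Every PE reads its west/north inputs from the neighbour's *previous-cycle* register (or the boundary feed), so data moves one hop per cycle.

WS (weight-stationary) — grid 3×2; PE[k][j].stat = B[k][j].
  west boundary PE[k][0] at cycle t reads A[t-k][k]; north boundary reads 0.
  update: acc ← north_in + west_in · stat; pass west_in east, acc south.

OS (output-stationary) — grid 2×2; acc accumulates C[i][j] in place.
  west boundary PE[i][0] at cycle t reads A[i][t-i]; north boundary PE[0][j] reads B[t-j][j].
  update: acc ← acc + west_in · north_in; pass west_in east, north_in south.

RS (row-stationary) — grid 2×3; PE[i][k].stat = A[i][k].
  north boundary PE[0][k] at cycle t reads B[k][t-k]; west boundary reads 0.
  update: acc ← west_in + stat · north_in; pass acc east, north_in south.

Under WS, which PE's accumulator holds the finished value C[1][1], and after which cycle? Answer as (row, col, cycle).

(row, col, cycle) = (2, 1, 4)

WS — PE[2][1] is where C[1][1] collects:
  @0  [2,1]  acc 0  |  →0  ↓0
  @1  [2,1]  acc 0  |  →0  ↓0
  @2  [2,1]  acc 0  |  →0  ↓0
  @3  [2,1]  acc 37  |  →5  ↓37
  @4  [2,1]  acc 62  |  →7  ↓62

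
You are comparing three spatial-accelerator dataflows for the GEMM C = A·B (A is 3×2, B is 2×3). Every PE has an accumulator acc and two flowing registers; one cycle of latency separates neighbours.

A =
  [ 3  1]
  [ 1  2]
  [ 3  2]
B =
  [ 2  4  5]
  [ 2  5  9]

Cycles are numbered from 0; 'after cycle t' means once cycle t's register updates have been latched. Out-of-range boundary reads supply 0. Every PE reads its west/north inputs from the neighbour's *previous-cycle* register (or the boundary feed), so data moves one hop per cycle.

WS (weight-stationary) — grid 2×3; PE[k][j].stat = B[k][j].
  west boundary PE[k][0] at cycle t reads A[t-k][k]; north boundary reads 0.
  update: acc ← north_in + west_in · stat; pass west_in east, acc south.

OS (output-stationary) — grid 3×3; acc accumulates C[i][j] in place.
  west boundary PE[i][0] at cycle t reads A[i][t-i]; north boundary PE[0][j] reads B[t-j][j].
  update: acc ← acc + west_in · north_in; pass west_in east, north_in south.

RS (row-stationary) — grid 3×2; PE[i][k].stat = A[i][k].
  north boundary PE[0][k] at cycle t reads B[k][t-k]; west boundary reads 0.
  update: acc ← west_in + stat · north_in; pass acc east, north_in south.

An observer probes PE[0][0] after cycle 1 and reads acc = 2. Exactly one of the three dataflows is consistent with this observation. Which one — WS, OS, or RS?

dataflow = WS

— WS: 2×3; PE[0][0] trace:
  c0 r0c0: 6 / 3 / 6
  c1 r0c0: 2 / 1 / 2
— OS: 3×3; PE[0][0] trace:
  c0 r0c0: 6 / 3 / 2
  c1 r0c0: 8 / 1 / 2
— RS: 3×2; PE[0][0] trace:
  c0 r0c0: 6 / 6 / 2
  c1 r0c0: 12 / 12 / 4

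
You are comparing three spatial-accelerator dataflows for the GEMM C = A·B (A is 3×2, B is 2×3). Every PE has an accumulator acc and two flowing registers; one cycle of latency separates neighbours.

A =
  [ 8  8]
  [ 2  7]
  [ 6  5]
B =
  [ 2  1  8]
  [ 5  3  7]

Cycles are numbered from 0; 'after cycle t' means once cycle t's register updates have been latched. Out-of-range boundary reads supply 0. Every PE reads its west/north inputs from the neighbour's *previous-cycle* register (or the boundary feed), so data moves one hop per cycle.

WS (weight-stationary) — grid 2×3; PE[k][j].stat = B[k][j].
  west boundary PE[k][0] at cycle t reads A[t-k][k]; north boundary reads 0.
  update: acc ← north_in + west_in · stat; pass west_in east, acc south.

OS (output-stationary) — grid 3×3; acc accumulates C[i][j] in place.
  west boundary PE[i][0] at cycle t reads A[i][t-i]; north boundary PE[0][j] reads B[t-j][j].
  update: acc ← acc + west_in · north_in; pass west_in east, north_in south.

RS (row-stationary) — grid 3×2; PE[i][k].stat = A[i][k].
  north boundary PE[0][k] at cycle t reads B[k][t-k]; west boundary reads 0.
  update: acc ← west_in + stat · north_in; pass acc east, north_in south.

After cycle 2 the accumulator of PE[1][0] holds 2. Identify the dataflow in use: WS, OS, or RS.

Under WS (2×3), PE[1][0]:
  [0] (1,0) acc=0 (h:0 v:0)
  [1] (1,0) acc=56 (h:8 v:56)
  [2] (1,0) acc=39 (h:7 v:39)
Under OS (3×3), PE[1][0]:
  [0] (1,0) acc=0 (h:0 v:0)
  [1] (1,0) acc=4 (h:2 v:2)
  [2] (1,0) acc=39 (h:7 v:5)
Under RS (3×2), PE[1][0]:
  [0] (1,0) acc=0 (h:0 v:0)
  [1] (1,0) acc=4 (h:4 v:2)
  [2] (1,0) acc=2 (h:2 v:1)

dataflow = RS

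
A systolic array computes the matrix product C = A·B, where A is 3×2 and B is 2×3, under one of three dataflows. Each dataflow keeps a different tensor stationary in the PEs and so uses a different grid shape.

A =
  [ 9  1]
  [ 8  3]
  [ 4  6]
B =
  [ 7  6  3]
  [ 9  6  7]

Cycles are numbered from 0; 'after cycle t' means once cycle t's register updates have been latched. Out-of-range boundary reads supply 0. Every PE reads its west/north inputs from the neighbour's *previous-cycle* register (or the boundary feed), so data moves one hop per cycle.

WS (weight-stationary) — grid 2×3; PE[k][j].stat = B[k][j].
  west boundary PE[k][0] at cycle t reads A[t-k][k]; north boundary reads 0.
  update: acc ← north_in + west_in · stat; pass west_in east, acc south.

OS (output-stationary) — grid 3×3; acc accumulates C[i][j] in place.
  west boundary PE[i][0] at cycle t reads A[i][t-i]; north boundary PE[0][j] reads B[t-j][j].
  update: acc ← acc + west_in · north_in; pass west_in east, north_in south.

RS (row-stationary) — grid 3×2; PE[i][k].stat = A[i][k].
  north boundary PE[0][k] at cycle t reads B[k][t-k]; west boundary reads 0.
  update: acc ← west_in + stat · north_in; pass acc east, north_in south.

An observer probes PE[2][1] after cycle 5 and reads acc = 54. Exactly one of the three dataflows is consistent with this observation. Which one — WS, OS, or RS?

WS (2×3): PE[2][1] does not exist.
OS (3×3 grid), PE[2][1]:
  cycle 0: PE[2][1] → acc 0, east 0, south 0
  cycle 1: PE[2][1] → acc 0, east 0, south 0
  cycle 2: PE[2][1] → acc 0, east 0, south 0
  cycle 3: PE[2][1] → acc 24, east 4, south 6
  cycle 4: PE[2][1] → acc 60, east 6, south 6
  cycle 5: PE[2][1] → acc 60, east 0, south 0
RS (3×2 grid), PE[2][1]:
  cycle 0: PE[2][1] → acc 0, east 0, south 0
  cycle 1: PE[2][1] → acc 0, east 0, south 0
  cycle 2: PE[2][1] → acc 0, east 0, south 0
  cycle 3: PE[2][1] → acc 82, east 82, south 9
  cycle 4: PE[2][1] → acc 60, east 60, south 6
  cycle 5: PE[2][1] → acc 54, east 54, south 7

dataflow = RS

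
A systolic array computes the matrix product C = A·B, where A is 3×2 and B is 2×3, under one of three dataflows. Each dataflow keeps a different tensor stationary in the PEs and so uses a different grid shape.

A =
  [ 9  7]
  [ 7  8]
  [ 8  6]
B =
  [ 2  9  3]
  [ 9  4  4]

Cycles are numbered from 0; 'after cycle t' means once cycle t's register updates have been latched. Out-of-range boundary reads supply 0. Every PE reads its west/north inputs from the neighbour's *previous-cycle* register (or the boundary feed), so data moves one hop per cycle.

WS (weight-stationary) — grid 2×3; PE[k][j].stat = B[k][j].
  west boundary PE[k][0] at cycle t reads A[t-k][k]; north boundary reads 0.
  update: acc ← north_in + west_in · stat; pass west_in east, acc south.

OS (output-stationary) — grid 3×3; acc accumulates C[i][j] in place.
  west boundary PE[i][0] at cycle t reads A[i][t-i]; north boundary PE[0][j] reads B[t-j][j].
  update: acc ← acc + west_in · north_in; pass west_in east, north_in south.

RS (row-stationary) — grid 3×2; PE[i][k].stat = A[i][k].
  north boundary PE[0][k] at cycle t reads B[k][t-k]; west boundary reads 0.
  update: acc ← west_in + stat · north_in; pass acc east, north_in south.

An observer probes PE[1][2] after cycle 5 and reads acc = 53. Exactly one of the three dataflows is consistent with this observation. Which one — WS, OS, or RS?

dataflow = OS

— WS: 2×3; PE[1][2] trace:
  c0 r1c2: 0 / 0 / 0
  c1 r1c2: 0 / 0 / 0
  c2 r1c2: 0 / 0 / 0
  c3 r1c2: 55 / 7 / 55
  c4 r1c2: 53 / 8 / 53
  c5 r1c2: 48 / 6 / 48
— OS: 3×3; PE[1][2] trace:
  c0 r1c2: 0 / 0 / 0
  c1 r1c2: 0 / 0 / 0
  c2 r1c2: 0 / 0 / 0
  c3 r1c2: 21 / 7 / 3
  c4 r1c2: 53 / 8 / 4
  c5 r1c2: 53 / 0 / 0
RS (3×2): PE[1][2] does not exist.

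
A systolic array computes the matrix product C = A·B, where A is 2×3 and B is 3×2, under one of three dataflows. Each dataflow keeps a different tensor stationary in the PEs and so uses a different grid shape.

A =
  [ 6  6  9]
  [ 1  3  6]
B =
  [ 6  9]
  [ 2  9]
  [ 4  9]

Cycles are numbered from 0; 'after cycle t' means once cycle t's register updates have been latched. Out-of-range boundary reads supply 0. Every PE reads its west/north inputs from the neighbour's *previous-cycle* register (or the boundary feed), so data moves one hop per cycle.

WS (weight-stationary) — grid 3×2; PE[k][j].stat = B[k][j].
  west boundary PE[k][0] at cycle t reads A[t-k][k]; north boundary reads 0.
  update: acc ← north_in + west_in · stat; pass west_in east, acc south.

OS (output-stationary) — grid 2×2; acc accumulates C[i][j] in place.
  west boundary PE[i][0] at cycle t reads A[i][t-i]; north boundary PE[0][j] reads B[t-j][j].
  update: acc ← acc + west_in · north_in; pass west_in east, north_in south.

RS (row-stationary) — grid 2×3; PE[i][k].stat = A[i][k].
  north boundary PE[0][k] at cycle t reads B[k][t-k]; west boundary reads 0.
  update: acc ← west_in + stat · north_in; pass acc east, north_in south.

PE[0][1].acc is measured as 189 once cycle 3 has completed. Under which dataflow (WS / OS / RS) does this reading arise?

Under WS (3×2), PE[0][1]:
  step 0 · PE0,1: acc=0; fwd→0 fwd↓0
  step 1 · PE0,1: acc=54; fwd→6 fwd↓54
  step 2 · PE0,1: acc=9; fwd→1 fwd↓9
  step 3 · PE0,1: acc=0; fwd→0 fwd↓0
Under OS (2×2), PE[0][1]:
  step 0 · PE0,1: acc=0; fwd→0 fwd↓0
  step 1 · PE0,1: acc=54; fwd→6 fwd↓9
  step 2 · PE0,1: acc=108; fwd→6 fwd↓9
  step 3 · PE0,1: acc=189; fwd→9 fwd↓9
Under RS (2×3), PE[0][1]:
  step 0 · PE0,1: acc=0; fwd→0 fwd↓0
  step 1 · PE0,1: acc=48; fwd→48 fwd↓2
  step 2 · PE0,1: acc=108; fwd→108 fwd↓9
  step 3 · PE0,1: acc=0; fwd→0 fwd↓0

dataflow = OS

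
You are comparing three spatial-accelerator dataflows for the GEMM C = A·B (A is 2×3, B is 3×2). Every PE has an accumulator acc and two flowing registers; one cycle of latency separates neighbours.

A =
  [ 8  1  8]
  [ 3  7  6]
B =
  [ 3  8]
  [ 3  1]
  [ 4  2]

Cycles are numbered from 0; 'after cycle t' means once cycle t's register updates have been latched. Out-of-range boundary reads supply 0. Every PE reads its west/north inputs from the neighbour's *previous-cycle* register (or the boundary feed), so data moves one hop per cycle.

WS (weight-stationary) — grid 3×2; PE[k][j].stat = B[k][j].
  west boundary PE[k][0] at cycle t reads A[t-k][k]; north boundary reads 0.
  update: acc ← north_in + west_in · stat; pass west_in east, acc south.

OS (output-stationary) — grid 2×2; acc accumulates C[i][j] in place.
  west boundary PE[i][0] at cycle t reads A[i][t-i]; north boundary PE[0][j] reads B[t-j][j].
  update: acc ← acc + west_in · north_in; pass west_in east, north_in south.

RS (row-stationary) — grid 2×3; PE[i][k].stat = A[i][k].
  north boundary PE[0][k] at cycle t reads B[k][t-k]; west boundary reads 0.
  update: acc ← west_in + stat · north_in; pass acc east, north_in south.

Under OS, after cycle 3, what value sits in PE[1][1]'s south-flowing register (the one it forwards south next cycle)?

register = 1

OS (2×2). Following PE[1][1] plus its west/north inputs:
  after 0 — PE[0][1] acc=0, pass-E 0, pass-S 0
  after 0 — PE[1][0] acc=0, pass-E 0, pass-S 0
  after 0 — PE[1][1] acc=0, pass-E 0, pass-S 0
  after 1 — PE[0][1] acc=64, pass-E 8, pass-S 8
  after 1 — PE[1][0] acc=9, pass-E 3, pass-S 3
  after 1 — PE[1][1] acc=0, pass-E 0, pass-S 0
  after 2 — PE[0][1] acc=65, pass-E 1, pass-S 1
  after 2 — PE[1][0] acc=30, pass-E 7, pass-S 3
  after 2 — PE[1][1] acc=24, pass-E 3, pass-S 8
  after 3 — PE[0][1] acc=81, pass-E 8, pass-S 2
  after 3 — PE[1][0] acc=54, pass-E 6, pass-S 4
  after 3 — PE[1][1] acc=31, pass-E 7, pass-S 1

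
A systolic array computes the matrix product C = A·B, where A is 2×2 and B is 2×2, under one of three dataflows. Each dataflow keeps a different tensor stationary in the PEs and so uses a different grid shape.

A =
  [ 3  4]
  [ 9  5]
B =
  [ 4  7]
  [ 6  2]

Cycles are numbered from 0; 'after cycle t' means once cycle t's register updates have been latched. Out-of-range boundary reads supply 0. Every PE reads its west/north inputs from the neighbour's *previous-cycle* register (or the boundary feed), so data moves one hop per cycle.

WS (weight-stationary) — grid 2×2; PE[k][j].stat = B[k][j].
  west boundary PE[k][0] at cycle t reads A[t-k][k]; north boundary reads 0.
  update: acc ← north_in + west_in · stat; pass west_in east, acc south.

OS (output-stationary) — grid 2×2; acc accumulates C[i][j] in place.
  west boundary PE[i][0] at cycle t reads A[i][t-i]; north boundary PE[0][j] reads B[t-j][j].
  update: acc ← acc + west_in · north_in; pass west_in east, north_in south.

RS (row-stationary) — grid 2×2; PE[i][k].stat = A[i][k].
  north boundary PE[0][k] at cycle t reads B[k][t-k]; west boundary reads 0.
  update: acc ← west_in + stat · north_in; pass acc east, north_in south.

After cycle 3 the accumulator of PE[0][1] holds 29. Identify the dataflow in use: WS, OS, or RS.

— WS: 2×2; PE[0][1] trace:
  after 0 — PE[0][1] acc=0, pass-E 0, pass-S 0
  after 1 — PE[0][1] acc=21, pass-E 3, pass-S 21
  after 2 — PE[0][1] acc=63, pass-E 9, pass-S 63
  after 3 — PE[0][1] acc=0, pass-E 0, pass-S 0
— OS: 2×2; PE[0][1] trace:
  after 0 — PE[0][1] acc=0, pass-E 0, pass-S 0
  after 1 — PE[0][1] acc=21, pass-E 3, pass-S 7
  after 2 — PE[0][1] acc=29, pass-E 4, pass-S 2
  after 3 — PE[0][1] acc=29, pass-E 0, pass-S 0
— RS: 2×2; PE[0][1] trace:
  after 0 — PE[0][1] acc=0, pass-E 0, pass-S 0
  after 1 — PE[0][1] acc=36, pass-E 36, pass-S 6
  after 2 — PE[0][1] acc=29, pass-E 29, pass-S 2
  after 3 — PE[0][1] acc=0, pass-E 0, pass-S 0

dataflow = OS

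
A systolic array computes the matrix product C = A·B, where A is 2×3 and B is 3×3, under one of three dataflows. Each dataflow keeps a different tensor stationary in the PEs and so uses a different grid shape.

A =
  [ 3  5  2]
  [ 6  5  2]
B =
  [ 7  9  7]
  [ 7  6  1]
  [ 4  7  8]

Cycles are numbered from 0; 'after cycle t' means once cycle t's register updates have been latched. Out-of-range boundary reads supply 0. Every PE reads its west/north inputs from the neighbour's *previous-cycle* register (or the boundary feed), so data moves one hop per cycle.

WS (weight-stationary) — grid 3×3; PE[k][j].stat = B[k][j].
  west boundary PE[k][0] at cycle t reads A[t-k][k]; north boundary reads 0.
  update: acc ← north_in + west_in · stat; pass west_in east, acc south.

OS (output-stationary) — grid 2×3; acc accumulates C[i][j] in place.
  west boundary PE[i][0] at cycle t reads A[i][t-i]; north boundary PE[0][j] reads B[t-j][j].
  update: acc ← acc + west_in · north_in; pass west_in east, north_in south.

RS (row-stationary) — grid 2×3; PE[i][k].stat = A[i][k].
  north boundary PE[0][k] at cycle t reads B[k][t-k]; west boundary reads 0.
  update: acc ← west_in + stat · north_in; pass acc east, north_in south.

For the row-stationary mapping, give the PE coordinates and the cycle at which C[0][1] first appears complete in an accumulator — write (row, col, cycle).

(row, col, cycle) = (0, 2, 3)

RS — PE[0][2] is where C[0][1] collects:
  step 0 · PE0,2: acc=0; fwd→0 fwd↓0
  step 1 · PE0,2: acc=0; fwd→0 fwd↓0
  step 2 · PE0,2: acc=64; fwd→64 fwd↓4
  step 3 · PE0,2: acc=71; fwd→71 fwd↓7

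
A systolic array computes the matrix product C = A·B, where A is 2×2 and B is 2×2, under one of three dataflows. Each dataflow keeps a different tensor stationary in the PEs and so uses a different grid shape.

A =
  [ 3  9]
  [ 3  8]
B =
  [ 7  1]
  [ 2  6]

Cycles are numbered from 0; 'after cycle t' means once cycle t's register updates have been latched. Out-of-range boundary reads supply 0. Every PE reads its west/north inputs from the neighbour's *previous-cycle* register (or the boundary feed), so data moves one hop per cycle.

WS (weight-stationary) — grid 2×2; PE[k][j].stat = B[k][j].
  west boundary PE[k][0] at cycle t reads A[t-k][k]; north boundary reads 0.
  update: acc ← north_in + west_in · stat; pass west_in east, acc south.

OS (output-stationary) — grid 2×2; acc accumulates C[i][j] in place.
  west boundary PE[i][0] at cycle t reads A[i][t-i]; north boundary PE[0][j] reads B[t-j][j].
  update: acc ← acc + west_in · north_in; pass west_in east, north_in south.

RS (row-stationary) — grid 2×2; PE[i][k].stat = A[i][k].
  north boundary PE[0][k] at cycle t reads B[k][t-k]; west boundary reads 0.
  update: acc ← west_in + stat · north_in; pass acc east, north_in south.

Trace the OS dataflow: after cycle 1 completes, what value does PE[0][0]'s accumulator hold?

OS on a 2×2 grid — tracing PE[0][0] and its feeders:
  @0  [0,0]  acc 21  |  →3  ↓7
  @1  [0,0]  acc 39  |  →9  ↓2

PE[0][0].acc = 39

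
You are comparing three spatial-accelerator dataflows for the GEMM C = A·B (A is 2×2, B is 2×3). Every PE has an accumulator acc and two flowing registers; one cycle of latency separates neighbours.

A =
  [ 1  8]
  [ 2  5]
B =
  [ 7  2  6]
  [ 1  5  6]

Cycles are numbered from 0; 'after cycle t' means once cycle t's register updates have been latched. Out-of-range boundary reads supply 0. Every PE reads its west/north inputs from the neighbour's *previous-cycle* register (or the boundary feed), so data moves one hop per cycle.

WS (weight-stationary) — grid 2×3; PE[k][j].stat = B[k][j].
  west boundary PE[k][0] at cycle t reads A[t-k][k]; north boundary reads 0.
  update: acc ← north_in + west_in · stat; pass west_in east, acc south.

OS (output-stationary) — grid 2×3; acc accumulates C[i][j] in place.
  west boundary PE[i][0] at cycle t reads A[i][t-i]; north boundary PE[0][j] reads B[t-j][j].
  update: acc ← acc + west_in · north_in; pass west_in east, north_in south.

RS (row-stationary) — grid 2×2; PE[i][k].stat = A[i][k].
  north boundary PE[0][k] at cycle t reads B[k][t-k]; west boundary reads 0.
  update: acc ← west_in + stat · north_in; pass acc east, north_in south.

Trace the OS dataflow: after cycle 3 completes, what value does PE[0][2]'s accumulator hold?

PE[0][2].acc = 54

OS on a 2×3 grid — tracing PE[0][2] and its feeders:
  c0 r0c1: 0 / 0 / 0
  c0 r0c2: 0 / 0 / 0
  c1 r0c1: 2 / 1 / 2
  c1 r0c2: 0 / 0 / 0
  c2 r0c1: 42 / 8 / 5
  c2 r0c2: 6 / 1 / 6
  c3 r0c1: 42 / 0 / 0
  c3 r0c2: 54 / 8 / 6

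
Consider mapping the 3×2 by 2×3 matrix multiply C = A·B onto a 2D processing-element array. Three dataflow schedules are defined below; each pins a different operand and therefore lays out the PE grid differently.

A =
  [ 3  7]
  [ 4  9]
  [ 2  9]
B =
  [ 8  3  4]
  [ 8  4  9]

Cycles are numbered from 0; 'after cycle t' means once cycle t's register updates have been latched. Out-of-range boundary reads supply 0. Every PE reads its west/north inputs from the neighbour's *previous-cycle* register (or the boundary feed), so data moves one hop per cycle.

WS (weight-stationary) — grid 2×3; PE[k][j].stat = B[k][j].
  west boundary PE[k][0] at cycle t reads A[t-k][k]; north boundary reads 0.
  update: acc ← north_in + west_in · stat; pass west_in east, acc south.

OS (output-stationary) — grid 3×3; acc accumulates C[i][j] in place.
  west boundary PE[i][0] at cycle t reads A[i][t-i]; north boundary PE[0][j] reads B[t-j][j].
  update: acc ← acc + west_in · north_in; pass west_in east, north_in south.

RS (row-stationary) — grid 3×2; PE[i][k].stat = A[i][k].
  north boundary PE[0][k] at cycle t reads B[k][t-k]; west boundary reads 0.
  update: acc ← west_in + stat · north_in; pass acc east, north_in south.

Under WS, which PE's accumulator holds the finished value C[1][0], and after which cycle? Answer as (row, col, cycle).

(row, col, cycle) = (1, 0, 2)

WS: C[1][0] accumulates in PE[1][0]:
  after 0 — PE[1][0] acc=0, pass-E 0, pass-S 0
  after 1 — PE[1][0] acc=80, pass-E 7, pass-S 80
  after 2 — PE[1][0] acc=104, pass-E 9, pass-S 104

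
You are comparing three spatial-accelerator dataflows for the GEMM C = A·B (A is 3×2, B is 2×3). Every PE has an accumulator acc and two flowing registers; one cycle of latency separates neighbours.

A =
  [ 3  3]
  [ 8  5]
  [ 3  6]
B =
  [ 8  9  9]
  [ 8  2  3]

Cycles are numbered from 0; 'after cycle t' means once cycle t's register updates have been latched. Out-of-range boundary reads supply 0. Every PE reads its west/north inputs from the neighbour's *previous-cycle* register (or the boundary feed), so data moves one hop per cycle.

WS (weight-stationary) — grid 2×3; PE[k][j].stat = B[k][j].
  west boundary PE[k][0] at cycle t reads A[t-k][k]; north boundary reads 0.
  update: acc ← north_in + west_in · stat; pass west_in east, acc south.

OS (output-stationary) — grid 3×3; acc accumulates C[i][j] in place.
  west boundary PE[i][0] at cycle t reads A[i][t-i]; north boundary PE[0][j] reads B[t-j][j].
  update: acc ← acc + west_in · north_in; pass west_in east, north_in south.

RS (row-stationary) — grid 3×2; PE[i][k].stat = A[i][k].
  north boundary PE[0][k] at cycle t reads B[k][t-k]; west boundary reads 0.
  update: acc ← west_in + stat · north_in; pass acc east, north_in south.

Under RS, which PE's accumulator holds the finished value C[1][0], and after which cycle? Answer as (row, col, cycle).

(row, col, cycle) = (1, 1, 2)

RS: C[1][0] accumulates in PE[1][1]:
  c0 r1c1: 0 / 0 / 0
  c1 r1c1: 0 / 0 / 0
  c2 r1c1: 104 / 104 / 8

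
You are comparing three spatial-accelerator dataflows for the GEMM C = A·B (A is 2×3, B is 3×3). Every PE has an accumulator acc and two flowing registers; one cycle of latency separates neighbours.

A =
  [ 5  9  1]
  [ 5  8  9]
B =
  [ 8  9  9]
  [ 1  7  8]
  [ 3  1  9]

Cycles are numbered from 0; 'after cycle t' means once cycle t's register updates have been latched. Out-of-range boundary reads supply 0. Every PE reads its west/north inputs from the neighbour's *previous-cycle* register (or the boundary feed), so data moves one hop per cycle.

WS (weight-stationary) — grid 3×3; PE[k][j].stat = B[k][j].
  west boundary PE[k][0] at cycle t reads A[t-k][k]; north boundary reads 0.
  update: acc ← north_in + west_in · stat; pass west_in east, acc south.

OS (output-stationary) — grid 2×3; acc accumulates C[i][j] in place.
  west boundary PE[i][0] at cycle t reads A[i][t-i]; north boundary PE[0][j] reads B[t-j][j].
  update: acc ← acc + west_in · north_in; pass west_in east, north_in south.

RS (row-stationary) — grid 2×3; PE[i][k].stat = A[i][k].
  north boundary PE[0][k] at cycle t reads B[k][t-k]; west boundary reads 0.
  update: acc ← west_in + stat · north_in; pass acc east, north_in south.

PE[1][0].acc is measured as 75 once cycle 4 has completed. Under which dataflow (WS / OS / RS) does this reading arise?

WS (3×3 grid), PE[1][0]:
  c0 r1c0: 0 / 0 / 0
  c1 r1c0: 49 / 9 / 49
  c2 r1c0: 48 / 8 / 48
  c3 r1c0: 0 / 0 / 0
  c4 r1c0: 0 / 0 / 0
OS (2×3 grid), PE[1][0]:
  c0 r1c0: 0 / 0 / 0
  c1 r1c0: 40 / 5 / 8
  c2 r1c0: 48 / 8 / 1
  c3 r1c0: 75 / 9 / 3
  c4 r1c0: 75 / 0 / 0
RS (2×3 grid), PE[1][0]:
  c0 r1c0: 0 / 0 / 0
  c1 r1c0: 40 / 40 / 8
  c2 r1c0: 45 / 45 / 9
  c3 r1c0: 45 / 45 / 9
  c4 r1c0: 0 / 0 / 0

dataflow = OS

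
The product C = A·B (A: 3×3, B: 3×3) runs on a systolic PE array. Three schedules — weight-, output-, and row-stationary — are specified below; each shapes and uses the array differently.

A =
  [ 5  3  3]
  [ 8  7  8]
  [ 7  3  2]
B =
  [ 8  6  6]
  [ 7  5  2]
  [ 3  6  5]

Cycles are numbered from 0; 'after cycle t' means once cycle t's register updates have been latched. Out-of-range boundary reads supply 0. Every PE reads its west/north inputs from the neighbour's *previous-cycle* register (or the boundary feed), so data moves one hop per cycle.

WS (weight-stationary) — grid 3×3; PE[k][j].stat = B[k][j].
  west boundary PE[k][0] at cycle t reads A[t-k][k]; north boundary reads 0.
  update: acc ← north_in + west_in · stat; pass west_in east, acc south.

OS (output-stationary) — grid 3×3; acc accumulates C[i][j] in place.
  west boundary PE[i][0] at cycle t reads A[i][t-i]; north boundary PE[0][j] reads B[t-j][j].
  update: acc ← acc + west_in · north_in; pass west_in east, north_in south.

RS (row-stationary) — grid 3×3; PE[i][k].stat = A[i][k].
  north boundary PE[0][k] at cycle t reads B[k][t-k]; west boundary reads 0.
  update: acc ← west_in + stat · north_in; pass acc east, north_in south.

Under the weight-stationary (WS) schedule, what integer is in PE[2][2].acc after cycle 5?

WS 3×3: PE[2][2] cycle-by-cycle (with neighbour feeds):
  cycle 0: PE[1][2] → acc 0, east 0, south 0
  cycle 0: PE[2][1] → acc 0, east 0, south 0
  cycle 0: PE[2][2] → acc 0, east 0, south 0
  cycle 1: PE[1][2] → acc 0, east 0, south 0
  cycle 1: PE[2][1] → acc 0, east 0, south 0
  cycle 1: PE[2][2] → acc 0, east 0, south 0
  cycle 2: PE[1][2] → acc 0, east 0, south 0
  cycle 2: PE[2][1] → acc 0, east 0, south 0
  cycle 2: PE[2][2] → acc 0, east 0, south 0
  cycle 3: PE[1][2] → acc 36, east 3, south 36
  cycle 3: PE[2][1] → acc 63, east 3, south 63
  cycle 3: PE[2][2] → acc 0, east 0, south 0
  cycle 4: PE[1][2] → acc 62, east 7, south 62
  cycle 4: PE[2][1] → acc 131, east 8, south 131
  cycle 4: PE[2][2] → acc 51, east 3, south 51
  cycle 5: PE[1][2] → acc 48, east 3, south 48
  cycle 5: PE[2][1] → acc 69, east 2, south 69
  cycle 5: PE[2][2] → acc 102, east 8, south 102

PE[2][2].acc = 102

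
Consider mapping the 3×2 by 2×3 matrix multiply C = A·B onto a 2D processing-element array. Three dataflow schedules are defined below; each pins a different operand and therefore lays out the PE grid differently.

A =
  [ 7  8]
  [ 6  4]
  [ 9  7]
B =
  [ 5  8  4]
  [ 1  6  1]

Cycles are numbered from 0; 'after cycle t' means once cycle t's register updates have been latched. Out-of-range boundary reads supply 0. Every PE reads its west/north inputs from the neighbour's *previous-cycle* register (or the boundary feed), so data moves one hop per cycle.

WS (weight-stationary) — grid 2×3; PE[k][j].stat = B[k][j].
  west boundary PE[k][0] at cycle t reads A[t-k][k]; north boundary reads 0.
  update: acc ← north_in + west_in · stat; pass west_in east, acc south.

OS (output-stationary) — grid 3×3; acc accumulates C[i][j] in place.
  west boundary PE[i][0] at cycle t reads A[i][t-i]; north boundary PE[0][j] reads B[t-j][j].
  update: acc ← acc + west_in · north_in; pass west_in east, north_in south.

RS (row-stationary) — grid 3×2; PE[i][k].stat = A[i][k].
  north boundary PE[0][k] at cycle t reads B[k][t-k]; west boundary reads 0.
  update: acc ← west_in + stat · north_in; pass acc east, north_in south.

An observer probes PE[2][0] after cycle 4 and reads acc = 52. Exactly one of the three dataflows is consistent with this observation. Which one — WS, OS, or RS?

dataflow = OS

WS: PE[2][0] is outside its 2×3 grid.
OS [3×3] PE[2][0] across cycles:
  @0  [2,0]  acc 0  |  →0  ↓0
  @1  [2,0]  acc 0  |  →0  ↓0
  @2  [2,0]  acc 45  |  →9  ↓5
  @3  [2,0]  acc 52  |  →7  ↓1
  @4  [2,0]  acc 52  |  →0  ↓0
RS [3×2] PE[2][0] across cycles:
  @0  [2,0]  acc 0  |  →0  ↓0
  @1  [2,0]  acc 0  |  →0  ↓0
  @2  [2,0]  acc 45  |  →45  ↓5
  @3  [2,0]  acc 72  |  →72  ↓8
  @4  [2,0]  acc 36  |  →36  ↓4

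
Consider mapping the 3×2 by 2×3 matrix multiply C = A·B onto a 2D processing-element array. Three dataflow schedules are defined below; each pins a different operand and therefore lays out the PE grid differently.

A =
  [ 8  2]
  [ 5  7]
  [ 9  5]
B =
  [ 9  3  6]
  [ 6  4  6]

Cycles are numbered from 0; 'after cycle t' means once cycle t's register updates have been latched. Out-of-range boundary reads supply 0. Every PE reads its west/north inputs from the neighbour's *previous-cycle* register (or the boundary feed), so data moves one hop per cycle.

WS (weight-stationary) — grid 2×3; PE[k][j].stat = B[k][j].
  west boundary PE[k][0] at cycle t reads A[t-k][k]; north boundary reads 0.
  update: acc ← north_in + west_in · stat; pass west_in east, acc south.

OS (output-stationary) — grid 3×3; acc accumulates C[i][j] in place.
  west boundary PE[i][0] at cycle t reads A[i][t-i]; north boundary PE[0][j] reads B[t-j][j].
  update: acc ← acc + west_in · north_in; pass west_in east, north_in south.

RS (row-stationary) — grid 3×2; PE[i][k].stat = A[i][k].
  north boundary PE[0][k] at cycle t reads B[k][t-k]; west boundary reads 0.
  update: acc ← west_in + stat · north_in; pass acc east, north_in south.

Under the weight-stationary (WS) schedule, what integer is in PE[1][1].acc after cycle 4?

PE[1][1].acc = 47

WS on a 2×3 grid — tracing PE[1][1] and its feeders:
  @0  [0,1]  acc 0  |  →0  ↓0
  @0  [1,0]  acc 0  |  →0  ↓0
  @0  [1,1]  acc 0  |  →0  ↓0
  @1  [0,1]  acc 24  |  →8  ↓24
  @1  [1,0]  acc 84  |  →2  ↓84
  @1  [1,1]  acc 0  |  →0  ↓0
  @2  [0,1]  acc 15  |  →5  ↓15
  @2  [1,0]  acc 87  |  →7  ↓87
  @2  [1,1]  acc 32  |  →2  ↓32
  @3  [0,1]  acc 27  |  →9  ↓27
  @3  [1,0]  acc 111  |  →5  ↓111
  @3  [1,1]  acc 43  |  →7  ↓43
  @4  [0,1]  acc 0  |  →0  ↓0
  @4  [1,0]  acc 0  |  →0  ↓0
  @4  [1,1]  acc 47  |  →5  ↓47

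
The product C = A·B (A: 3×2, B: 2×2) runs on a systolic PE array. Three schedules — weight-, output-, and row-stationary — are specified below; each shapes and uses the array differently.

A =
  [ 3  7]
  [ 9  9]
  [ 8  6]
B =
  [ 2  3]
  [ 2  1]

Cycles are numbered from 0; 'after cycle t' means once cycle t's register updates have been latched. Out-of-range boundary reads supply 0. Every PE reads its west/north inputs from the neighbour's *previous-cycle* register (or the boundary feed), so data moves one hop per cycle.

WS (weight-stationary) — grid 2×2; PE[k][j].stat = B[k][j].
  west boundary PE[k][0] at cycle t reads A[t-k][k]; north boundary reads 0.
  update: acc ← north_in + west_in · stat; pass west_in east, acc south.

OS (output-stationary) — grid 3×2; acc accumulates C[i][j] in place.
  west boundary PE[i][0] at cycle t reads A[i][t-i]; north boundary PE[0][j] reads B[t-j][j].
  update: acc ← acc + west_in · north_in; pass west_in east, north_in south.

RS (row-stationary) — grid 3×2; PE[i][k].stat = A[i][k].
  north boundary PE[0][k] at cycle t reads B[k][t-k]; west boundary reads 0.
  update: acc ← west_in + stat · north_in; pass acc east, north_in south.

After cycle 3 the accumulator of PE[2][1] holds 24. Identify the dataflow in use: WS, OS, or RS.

dataflow = OS

— WS: 2×2 array has no PE[2][1].
OS (3×2 grid), PE[2][1]:
  t=0 PE[2][1]: acc=0 h=0 v=0
  t=1 PE[2][1]: acc=0 h=0 v=0
  t=2 PE[2][1]: acc=0 h=0 v=0
  t=3 PE[2][1]: acc=24 h=8 v=3
RS (3×2 grid), PE[2][1]:
  t=0 PE[2][1]: acc=0 h=0 v=0
  t=1 PE[2][1]: acc=0 h=0 v=0
  t=2 PE[2][1]: acc=0 h=0 v=0
  t=3 PE[2][1]: acc=28 h=28 v=2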